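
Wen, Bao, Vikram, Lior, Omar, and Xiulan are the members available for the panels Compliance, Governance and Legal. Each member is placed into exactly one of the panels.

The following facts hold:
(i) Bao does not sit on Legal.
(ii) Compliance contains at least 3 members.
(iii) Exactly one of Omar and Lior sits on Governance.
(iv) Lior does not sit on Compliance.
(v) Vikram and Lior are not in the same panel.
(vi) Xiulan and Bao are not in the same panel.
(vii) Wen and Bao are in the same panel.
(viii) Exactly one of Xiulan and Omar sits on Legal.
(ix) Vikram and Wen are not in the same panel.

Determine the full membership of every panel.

Compliance = {Bao, Omar, Wen}; Governance = {Lior}; Legal = {Vikram, Xiulan}

From (i): Bao ∉ Legal.
From (iv): Lior ∉ Compliance.
(vii): Wen matches Bao: Wen ∉ Legal.
Suppose Wen ∉ Compliance: no assignment then satisfies all the clues, so Wen ∈ Compliance.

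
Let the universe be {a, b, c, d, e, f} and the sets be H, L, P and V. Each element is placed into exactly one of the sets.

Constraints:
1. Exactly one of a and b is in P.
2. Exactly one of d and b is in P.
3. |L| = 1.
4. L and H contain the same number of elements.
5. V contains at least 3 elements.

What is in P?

P = {b}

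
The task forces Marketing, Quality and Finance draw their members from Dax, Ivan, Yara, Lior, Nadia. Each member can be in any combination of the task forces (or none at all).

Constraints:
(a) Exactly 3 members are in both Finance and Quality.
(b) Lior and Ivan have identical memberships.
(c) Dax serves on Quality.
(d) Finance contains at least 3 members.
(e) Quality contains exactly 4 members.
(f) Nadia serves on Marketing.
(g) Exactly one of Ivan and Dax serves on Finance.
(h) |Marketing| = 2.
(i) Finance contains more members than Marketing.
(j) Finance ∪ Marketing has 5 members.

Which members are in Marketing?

Marketing = {Dax, Nadia}

From (c): Dax ∈ Quality.
From (f): Nadia ∈ Marketing.
Suppose Dax ∉ Marketing: no assignment then satisfies all the clues, so Dax ∈ Marketing.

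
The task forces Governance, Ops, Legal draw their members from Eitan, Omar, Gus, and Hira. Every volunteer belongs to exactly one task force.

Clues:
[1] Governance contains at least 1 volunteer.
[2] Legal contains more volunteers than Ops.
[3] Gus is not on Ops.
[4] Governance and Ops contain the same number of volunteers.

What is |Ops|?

1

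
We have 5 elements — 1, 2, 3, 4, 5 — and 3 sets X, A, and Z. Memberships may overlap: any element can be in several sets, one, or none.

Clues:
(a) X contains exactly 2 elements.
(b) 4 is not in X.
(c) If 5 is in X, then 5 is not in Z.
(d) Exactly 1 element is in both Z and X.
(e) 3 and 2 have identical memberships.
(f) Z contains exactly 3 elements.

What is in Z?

Z = {1, 2, 3}

From (b): 4 ∉ X.
Suppose 1 ∉ Z: no assignment then satisfies all the clues, so 1 ∈ Z.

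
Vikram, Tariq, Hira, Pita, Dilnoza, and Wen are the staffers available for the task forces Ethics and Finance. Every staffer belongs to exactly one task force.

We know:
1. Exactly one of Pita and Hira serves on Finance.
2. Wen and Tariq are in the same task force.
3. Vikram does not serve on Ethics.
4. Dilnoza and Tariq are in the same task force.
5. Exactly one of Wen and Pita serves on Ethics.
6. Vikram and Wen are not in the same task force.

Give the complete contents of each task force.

Ethics = {Dilnoza, Hira, Tariq, Wen}; Finance = {Pita, Vikram}

From (3): Vikram ∉ Ethics.
Only one task force left: Vikram ∈ Finance.
(6): Wen ∉ Finance.
Only one task force left: Wen ∈ Ethics.
(2): Tariq matches Wen: Tariq ∈ Ethics.
(4): Dilnoza matches Tariq: Dilnoza ∈ Ethics.
(5) (exactly one): Pita ∉ Ethics.
Only one task force left: Pita ∈ Finance.
(1) (exactly one): Hira ∉ Finance.
Only one task force left: Hira ∈ Ethics.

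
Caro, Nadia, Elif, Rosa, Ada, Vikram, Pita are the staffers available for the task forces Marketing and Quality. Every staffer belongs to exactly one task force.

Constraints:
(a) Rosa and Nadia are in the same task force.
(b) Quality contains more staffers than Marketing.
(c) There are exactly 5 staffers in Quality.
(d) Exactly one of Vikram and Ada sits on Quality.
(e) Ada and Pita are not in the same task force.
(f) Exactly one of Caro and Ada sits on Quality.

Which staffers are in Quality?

Quality = {Caro, Nadia, Pita, Rosa, Vikram}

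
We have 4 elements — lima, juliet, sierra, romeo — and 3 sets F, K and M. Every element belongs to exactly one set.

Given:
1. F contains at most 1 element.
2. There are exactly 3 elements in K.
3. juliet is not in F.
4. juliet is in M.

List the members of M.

From (3): juliet ∉ F.
From (4): juliet ∈ M.
(2): only 3 candidates remain for K, so all are in.

M = {juliet}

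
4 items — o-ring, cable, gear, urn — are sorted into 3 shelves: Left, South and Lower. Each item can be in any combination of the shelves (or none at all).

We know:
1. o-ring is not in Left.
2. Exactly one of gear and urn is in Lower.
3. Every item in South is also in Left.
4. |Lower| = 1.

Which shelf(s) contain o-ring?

o-ring: none

From (1): o-ring ∉ Left.
(3) contrapositive: o-ring ∉ South.
Suppose o-ring ∈ Lower: no assignment then satisfies all the clues, so o-ring ∉ Lower.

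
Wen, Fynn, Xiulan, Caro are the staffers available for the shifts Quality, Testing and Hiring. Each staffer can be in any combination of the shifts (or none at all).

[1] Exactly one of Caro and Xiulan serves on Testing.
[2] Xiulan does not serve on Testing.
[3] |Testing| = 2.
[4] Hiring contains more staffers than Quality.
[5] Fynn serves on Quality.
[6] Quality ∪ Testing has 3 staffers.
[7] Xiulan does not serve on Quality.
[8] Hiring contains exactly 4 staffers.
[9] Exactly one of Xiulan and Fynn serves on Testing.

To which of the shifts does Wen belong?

Wen: Hiring, Quality

From (2): Xiulan ∉ Testing.
From (5): Fynn ∈ Quality.
From (7): Xiulan ∉ Quality.
(1) (exactly one): Caro ∈ Testing.
(8): only 4 candidates remain for Hiring, so all are in.
(9) (exactly one): Fynn ∈ Testing.
(3): Testing already has 2, so the rest are out.
Suppose Wen ∉ Quality: no assignment then satisfies all the clues, so Wen ∈ Quality.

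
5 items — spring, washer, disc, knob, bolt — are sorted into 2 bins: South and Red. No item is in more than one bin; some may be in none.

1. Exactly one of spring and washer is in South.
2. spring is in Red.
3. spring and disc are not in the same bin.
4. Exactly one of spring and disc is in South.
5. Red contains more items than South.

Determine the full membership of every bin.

South = {disc, washer}; Red = {bolt, knob, spring}

From (2): spring ∈ Red.
(1) (exactly one): washer ∈ South.
(3): disc ∉ Red.
(4) (exactly one): disc ∈ South.
Suppose knob ∈ South: no assignment then satisfies all the clues, so knob ∉ South.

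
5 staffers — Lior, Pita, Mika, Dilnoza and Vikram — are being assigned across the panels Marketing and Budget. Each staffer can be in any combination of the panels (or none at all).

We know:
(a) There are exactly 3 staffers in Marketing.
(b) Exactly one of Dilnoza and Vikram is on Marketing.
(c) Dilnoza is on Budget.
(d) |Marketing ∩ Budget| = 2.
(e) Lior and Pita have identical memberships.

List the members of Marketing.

Marketing = {Lior, Pita, Vikram}

From (c): Dilnoza ∈ Budget.
Suppose Lior ∉ Marketing: no assignment then satisfies all the clues, so Lior ∈ Marketing.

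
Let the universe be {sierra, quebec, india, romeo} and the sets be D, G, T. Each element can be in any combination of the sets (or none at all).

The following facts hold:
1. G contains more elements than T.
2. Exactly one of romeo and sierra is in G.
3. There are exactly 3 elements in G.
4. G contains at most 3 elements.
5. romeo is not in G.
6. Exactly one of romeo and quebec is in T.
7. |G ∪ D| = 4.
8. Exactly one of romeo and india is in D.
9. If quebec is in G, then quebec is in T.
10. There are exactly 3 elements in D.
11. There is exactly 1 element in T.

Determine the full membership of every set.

From (5): romeo ∉ G.
(2) (exactly one): sierra ∈ G.
(3): only 3 candidates remain for G, so all are in.
(9): quebec ∈ T.
(11): T already has 1, so the rest are out.
Suppose sierra ∉ D: no assignment then satisfies all the clues, so sierra ∈ D.

D = {quebec, romeo, sierra}; G = {india, quebec, sierra}; T = {quebec}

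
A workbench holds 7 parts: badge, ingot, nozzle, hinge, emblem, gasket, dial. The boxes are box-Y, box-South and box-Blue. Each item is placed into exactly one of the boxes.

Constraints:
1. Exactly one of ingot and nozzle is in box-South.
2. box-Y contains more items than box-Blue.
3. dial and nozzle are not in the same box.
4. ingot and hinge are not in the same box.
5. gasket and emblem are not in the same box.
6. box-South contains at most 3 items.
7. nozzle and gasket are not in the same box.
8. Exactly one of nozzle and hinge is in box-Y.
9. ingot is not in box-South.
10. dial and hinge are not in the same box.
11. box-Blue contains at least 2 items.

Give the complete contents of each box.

box-Y = {badge, gasket, hinge}; box-South = {emblem, nozzle}; box-Blue = {dial, ingot}

From (9): ingot ∉ box-South.
(1) (exactly one): nozzle ∈ box-South.
(3): dial ∉ box-South.
(7): gasket ∉ box-South.
(8) (exactly one): hinge ∈ box-Y.
(10): dial ∉ box-Y.
Only one box left: dial ∈ box-Blue.
(4): ingot ∉ box-Y.
Only one box left: ingot ∈ box-Blue.
Suppose badge ∉ box-Y: no assignment then satisfies all the clues, so badge ∈ box-Y.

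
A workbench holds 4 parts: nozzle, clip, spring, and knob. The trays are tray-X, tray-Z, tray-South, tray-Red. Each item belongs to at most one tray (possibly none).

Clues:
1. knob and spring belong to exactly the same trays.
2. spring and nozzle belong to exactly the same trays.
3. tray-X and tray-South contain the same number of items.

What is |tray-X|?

0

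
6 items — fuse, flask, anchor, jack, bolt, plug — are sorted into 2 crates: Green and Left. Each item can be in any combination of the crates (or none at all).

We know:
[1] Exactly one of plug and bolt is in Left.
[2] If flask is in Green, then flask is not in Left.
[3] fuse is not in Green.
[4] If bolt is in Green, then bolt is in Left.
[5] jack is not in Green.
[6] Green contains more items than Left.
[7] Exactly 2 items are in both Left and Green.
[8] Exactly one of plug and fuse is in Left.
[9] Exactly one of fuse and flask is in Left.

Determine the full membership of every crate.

Green = {anchor, bolt, flask, plug}; Left = {anchor, bolt, fuse}

From (3): fuse ∉ Green.
From (5): jack ∉ Green.
Suppose fuse ∉ Left: no assignment then satisfies all the clues, so fuse ∈ Left.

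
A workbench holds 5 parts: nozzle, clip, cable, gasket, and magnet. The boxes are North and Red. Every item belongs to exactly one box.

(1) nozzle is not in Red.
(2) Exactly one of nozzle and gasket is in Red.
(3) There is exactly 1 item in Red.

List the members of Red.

From (1): nozzle ∉ Red.
(2) (exactly one): gasket ∈ Red.
(3): Red already has 1, so the rest are out.
Only one box left: nozzle ∈ North.
Only one box left: clip ∈ North.
Only one box left: cable ∈ North.
Only one box left: magnet ∈ North.

Red = {gasket}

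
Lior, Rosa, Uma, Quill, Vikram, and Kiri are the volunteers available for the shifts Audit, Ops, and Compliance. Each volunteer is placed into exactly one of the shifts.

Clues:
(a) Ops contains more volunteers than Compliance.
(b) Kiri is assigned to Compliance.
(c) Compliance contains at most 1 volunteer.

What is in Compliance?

Compliance = {Kiri}

From (b): Kiri ∈ Compliance.
(c): Compliance already has 1, so the rest are out.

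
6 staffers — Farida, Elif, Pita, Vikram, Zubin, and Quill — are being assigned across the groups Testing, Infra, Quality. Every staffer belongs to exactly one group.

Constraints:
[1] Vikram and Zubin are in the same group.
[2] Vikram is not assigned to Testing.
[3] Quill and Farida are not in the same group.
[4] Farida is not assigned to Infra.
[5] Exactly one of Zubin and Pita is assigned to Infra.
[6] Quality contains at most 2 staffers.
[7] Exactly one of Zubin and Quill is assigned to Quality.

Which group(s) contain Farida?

Farida: Testing

From (2): Vikram ∉ Testing.
From (4): Farida ∉ Infra.
(1): Zubin matches Vikram: Zubin ∉ Testing.
Suppose Farida ∉ Testing: no assignment then satisfies all the clues, so Farida ∈ Testing.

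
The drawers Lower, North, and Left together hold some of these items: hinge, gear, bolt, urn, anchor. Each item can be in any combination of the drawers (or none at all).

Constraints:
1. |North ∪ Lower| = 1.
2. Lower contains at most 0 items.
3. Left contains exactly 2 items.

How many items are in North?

1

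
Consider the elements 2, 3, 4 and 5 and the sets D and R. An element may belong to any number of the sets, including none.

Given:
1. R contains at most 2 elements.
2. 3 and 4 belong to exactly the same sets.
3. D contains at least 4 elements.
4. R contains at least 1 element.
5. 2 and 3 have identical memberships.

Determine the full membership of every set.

D = {2, 3, 4, 5}; R = {5}

(3): only 4 candidates remain for D, so all are in.
Suppose 2 ∈ R: no assignment then satisfies all the clues, so 2 ∉ R.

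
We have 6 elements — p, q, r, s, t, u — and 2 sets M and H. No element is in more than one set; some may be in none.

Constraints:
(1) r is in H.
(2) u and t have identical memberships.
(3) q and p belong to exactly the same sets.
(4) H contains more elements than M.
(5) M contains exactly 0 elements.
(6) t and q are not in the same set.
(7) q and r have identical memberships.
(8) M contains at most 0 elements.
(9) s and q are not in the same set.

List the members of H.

From (1): r ∈ H.
(5): M already has 0, so the rest are out.
(7): q matches r: q ∈ H.
(9): s ∉ H.
(3): p matches q: p ∈ H.
(6): t ∉ H.
(2): u matches t: u ∉ H.

H = {p, q, r}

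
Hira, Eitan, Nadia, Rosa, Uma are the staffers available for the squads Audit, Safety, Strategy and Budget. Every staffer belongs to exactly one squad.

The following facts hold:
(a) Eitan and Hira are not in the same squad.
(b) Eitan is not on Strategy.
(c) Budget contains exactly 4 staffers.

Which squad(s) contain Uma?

From (b): Eitan ∉ Strategy.
Suppose Uma ∈ Audit: no assignment then satisfies all the clues, so Uma ∉ Audit.

Uma: Budget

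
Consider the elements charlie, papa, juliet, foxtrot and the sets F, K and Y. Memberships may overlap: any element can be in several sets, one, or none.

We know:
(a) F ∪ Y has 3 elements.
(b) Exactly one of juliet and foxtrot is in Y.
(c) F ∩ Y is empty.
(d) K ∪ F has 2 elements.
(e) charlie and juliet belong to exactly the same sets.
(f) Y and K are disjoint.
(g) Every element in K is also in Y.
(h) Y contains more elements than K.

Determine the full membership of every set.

F = {charlie, juliet}; K = {}; Y = {foxtrot}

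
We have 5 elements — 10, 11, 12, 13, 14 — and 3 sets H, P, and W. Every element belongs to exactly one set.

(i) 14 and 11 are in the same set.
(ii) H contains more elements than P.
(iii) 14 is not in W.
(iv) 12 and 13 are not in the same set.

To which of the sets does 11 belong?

11: H

From (iii): 14 ∉ W.
(i): 11 matches 14: 11 ∉ W.
Suppose 11 ∉ H: no assignment then satisfies all the clues, so 11 ∈ H.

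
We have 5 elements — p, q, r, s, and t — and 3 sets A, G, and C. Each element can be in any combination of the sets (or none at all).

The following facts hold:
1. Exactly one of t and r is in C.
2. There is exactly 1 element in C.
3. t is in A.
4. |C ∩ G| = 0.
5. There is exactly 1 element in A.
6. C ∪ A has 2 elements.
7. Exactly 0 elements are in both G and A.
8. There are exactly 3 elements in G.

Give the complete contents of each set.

A = {t}; G = {p, q, s}; C = {r}

From (3): t ∈ A.
(5): A already has 1, so the rest are out.
Suppose p ∉ G: no assignment then satisfies all the clues, so p ∈ G.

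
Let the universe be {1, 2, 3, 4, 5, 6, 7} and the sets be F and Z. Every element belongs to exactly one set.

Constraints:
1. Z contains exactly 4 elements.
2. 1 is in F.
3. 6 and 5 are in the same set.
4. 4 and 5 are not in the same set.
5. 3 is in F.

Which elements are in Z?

Z = {2, 5, 6, 7}

From (2): 1 ∈ F.
From (5): 3 ∈ F.
Suppose 2 ∉ Z: no assignment then satisfies all the clues, so 2 ∈ Z.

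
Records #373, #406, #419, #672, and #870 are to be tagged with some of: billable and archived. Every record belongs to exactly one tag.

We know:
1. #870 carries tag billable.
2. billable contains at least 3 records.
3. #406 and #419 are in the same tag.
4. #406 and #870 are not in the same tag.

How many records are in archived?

2

From (1): #870 ∈ billable.
(4): #406 ∉ billable.
Only one tag left: #406 ∈ archived.
(3): #419 matches #406: #419 ∉ billable.
(3): #419 matches #406: #419 ∈ archived.
(2): only 3 candidates remain for billable, so all are in.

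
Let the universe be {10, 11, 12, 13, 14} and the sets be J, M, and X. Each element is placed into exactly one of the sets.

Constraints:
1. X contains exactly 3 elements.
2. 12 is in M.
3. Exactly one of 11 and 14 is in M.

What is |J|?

0

From (2): 12 ∈ M.
Suppose 10 ∈ J: no assignment then satisfies all the clues, so 10 ∉ J.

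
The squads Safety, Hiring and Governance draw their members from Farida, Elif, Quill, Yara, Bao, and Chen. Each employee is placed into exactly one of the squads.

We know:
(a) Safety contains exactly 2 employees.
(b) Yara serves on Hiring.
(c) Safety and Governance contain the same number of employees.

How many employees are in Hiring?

2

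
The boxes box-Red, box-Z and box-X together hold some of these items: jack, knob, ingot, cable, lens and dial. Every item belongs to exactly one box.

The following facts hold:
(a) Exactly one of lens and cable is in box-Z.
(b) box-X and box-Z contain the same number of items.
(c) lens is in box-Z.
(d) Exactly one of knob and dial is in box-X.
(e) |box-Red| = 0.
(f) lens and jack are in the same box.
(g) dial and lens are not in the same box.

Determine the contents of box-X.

From (c): lens ∈ box-Z.
(a) (exactly one): cable ∉ box-Z.
(e): box-Red already has 0, so the rest are out.
(f): jack matches lens: jack ∈ box-Z.
(g): dial ∉ box-Z.
Only one box left: cable ∈ box-X.
Only one box left: dial ∈ box-X.
(d) (exactly one): knob ∉ box-X.
Only one box left: knob ∈ box-Z.
Suppose ingot ∉ box-X: no assignment then satisfies all the clues, so ingot ∈ box-X.

box-X = {cable, dial, ingot}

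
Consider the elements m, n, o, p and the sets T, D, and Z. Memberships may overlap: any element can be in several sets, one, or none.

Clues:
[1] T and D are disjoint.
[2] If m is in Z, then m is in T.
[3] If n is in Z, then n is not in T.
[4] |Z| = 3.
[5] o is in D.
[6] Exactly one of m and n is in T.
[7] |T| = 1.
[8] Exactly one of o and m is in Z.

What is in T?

T = {m}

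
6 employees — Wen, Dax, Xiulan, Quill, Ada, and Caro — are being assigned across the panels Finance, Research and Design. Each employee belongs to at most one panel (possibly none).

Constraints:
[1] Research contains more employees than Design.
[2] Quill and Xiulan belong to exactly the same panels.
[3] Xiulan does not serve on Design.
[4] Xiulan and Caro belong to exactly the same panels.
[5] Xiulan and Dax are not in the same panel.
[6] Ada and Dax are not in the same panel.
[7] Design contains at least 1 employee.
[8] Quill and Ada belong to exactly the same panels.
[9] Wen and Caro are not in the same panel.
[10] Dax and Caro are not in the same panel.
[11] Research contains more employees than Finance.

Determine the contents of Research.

Research = {Ada, Caro, Quill, Xiulan}

From (3): Xiulan ∉ Design.
(2): Quill matches Xiulan: Quill ∉ Design.
(4): Caro matches Xiulan: Caro ∉ Design.
(8): Ada matches Quill: Ada ∉ Design.
Suppose Wen ∈ Research: no assignment then satisfies all the clues, so Wen ∉ Research.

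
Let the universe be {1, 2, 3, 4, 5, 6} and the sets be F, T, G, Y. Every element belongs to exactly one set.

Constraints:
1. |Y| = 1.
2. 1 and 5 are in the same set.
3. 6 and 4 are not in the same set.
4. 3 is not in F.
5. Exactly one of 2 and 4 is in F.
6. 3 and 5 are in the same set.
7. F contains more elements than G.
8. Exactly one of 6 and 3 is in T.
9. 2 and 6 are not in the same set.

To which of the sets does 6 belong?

6: Y

From (4): 3 ∉ F.
(6): 5 matches 3: 5 ∉ F.
(2): 1 matches 5: 1 ∉ F.
Suppose 6 ∈ F: no assignment then satisfies all the clues, so 6 ∉ F.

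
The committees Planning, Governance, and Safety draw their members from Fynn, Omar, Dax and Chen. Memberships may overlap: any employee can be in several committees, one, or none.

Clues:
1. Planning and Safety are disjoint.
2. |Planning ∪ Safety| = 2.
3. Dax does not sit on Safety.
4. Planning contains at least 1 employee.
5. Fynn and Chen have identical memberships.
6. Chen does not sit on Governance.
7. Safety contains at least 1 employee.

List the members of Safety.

Safety = {Omar}

From (3): Dax ∉ Safety.
From (6): Chen ∉ Governance.
(5): Fynn matches Chen: Fynn ∉ Governance.
Suppose Fynn ∈ Safety: no assignment then satisfies all the clues, so Fynn ∉ Safety.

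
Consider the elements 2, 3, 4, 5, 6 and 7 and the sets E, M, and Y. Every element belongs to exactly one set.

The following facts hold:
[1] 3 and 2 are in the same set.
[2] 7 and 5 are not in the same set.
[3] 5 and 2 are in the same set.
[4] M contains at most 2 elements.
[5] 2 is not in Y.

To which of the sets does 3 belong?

From (5): 2 ∉ Y.
(1): 3 matches 2: 3 ∉ Y.
(3): 5 matches 2: 5 ∉ Y.
Suppose 3 ∉ E: no assignment then satisfies all the clues, so 3 ∈ E.

3: E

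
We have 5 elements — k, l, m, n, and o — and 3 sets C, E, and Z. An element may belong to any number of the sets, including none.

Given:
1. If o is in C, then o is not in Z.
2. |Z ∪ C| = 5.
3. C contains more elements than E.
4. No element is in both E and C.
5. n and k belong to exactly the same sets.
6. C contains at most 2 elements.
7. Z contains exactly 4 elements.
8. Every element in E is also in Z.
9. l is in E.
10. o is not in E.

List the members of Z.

Z = {k, l, m, n}

From (9): l ∈ E.
From (10): o ∉ E.
(4) (disjoint): l ∉ C.
(8) with l ∈ E: l ∈ Z.
Suppose k ∉ Z: no assignment then satisfies all the clues, so k ∈ Z.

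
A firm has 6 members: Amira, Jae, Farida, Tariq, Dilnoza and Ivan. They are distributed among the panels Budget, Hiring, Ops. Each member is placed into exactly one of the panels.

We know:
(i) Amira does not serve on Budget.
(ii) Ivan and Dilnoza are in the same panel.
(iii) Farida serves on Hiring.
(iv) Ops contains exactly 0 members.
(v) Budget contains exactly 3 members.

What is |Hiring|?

3

From (i): Amira ∉ Budget.
From (iii): Farida ∈ Hiring.
(iv): Ops already has 0, so the rest are out.
Only one panel left: Amira ∈ Hiring.
Suppose Dilnoza ∉ Budget: no assignment then satisfies all the clues, so Dilnoza ∈ Budget.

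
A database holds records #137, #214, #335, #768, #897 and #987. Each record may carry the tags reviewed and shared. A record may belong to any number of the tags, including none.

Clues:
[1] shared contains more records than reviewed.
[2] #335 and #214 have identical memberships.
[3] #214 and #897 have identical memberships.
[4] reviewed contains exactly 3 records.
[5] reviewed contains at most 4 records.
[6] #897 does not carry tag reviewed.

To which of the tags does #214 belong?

From (6): #897 ∉ reviewed.
(3): #214 matches #897: #214 ∉ reviewed.
(2): #335 matches #214: #335 ∉ reviewed.
(4): only 3 candidates remain for reviewed, so all are in.
Suppose #214 ∉ shared: no assignment then satisfies all the clues, so #214 ∈ shared.

#214: shared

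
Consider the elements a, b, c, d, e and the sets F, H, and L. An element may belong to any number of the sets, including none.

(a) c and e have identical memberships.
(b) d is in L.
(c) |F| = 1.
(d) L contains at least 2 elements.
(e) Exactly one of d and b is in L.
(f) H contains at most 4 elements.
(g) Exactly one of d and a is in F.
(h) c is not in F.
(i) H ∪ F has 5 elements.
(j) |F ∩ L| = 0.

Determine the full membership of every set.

F = {a}; H = {b, c, d, e}; L = {c, d, e}

From (b): d ∈ L.
From (h): c ∉ F.
(a): e matches c: e ∉ F.
(e) (exactly one): b ∉ L.
Suppose a ∉ F: no assignment then satisfies all the clues, so a ∈ F.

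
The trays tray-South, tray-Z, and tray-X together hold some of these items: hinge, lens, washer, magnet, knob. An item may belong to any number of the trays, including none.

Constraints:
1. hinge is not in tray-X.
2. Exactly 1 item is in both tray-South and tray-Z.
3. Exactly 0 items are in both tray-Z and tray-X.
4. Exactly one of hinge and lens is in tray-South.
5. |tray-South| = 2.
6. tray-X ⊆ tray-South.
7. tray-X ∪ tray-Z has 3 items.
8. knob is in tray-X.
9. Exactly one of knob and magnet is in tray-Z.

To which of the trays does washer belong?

From (1): hinge ∉ tray-X.
From (8): knob ∈ tray-X.
(6) with knob ∈ tray-X: knob ∈ tray-South.
Suppose washer ∈ tray-South: no assignment then satisfies all the clues, so washer ∉ tray-South.

washer: none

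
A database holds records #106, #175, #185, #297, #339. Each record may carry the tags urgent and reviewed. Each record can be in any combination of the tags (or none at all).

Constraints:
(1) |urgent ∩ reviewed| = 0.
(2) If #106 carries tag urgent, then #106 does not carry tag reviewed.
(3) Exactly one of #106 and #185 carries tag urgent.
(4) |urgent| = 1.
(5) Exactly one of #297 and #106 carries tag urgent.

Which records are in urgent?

urgent = {#106}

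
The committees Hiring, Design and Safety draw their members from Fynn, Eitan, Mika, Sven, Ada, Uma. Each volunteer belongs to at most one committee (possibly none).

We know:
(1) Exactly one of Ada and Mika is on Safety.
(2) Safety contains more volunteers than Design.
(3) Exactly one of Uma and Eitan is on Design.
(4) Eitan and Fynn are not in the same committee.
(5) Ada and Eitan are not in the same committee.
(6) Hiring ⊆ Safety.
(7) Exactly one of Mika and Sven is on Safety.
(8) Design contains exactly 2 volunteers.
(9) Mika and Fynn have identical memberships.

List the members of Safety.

Safety = {Fynn, Mika, Uma}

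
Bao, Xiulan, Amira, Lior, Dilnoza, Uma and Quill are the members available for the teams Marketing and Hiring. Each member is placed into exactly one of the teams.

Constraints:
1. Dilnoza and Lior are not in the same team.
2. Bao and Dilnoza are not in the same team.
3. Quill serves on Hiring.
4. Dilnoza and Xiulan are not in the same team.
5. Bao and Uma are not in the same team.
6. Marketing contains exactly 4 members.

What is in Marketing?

Marketing = {Amira, Bao, Lior, Xiulan}

From (3): Quill ∈ Hiring.
Suppose Bao ∉ Marketing: no assignment then satisfies all the clues, so Bao ∈ Marketing.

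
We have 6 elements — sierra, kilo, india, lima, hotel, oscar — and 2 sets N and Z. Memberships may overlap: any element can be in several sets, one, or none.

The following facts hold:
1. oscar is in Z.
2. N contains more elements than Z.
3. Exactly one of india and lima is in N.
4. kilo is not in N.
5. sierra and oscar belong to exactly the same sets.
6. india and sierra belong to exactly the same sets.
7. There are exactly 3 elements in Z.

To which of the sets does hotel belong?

hotel: N

From (1): oscar ∈ Z.
From (4): kilo ∉ N.
(5): sierra matches oscar: sierra ∈ Z.
(6): india matches sierra: india ∈ Z.
(7): Z already has 3, so the rest are out.
Suppose hotel ∉ N: no assignment then satisfies all the clues, so hotel ∈ N.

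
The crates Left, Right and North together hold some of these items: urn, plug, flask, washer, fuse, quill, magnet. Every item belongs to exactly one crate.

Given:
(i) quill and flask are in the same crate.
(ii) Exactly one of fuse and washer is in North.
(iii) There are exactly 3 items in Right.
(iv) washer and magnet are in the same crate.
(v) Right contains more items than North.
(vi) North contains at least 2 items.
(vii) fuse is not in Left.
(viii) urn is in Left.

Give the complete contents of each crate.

Left = {plug, urn}; Right = {flask, fuse, quill}; North = {magnet, washer}

From (vii): fuse ∉ Left.
From (viii): urn ∈ Left.
Suppose plug ∉ Left: no assignment then satisfies all the clues, so plug ∈ Left.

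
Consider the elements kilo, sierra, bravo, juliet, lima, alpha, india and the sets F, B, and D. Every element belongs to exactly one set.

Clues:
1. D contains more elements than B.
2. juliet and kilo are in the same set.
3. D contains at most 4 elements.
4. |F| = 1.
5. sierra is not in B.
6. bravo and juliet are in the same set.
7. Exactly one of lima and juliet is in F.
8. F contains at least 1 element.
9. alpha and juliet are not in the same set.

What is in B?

From (5): sierra ∉ B.
Suppose kilo ∈ B: no assignment then satisfies all the clues, so kilo ∉ B.

B = {alpha, india}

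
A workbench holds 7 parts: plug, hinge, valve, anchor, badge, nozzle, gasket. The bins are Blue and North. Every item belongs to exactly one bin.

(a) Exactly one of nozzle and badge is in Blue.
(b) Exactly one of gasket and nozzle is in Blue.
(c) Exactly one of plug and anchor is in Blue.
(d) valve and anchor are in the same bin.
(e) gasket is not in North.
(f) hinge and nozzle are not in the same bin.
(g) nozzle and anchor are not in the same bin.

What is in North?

From (e): gasket ∉ North.
Only one bin left: gasket ∈ Blue.
(b) (exactly one): nozzle ∉ Blue.
Only one bin left: nozzle ∈ North.
(a) (exactly one): badge ∈ Blue.
(f): hinge ∉ North.
(g): anchor ∉ North.
Only one bin left: hinge ∈ Blue.
Only one bin left: anchor ∈ Blue.
(c) (exactly one): plug ∉ Blue.
(d): valve matches anchor: valve ∈ Blue.
Only one bin left: plug ∈ North.

North = {nozzle, plug}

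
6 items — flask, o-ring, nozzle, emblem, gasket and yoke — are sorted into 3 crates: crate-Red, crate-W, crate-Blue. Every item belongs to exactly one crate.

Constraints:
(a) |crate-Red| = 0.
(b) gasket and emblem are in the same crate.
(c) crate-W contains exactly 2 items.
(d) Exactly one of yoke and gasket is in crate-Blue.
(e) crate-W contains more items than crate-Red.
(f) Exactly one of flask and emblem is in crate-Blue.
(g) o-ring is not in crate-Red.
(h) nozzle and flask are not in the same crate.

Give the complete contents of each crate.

crate-Red = {}; crate-W = {flask, yoke}; crate-Blue = {emblem, gasket, nozzle, o-ring}

From (g): o-ring ∉ crate-Red.
(a): crate-Red already has 0, so the rest are out.
Suppose flask ∉ crate-W: no assignment then satisfies all the clues, so flask ∈ crate-W.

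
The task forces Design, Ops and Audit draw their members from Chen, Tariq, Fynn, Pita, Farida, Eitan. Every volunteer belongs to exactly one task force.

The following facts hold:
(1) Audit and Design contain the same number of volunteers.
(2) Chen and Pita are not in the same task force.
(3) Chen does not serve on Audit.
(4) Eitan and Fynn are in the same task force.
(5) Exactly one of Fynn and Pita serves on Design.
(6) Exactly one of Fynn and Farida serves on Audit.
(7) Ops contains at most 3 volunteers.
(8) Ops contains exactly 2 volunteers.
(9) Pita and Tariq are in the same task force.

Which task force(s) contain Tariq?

Tariq: Design

From (3): Chen ∉ Audit.
Suppose Tariq ∉ Design: no assignment then satisfies all the clues, so Tariq ∈ Design.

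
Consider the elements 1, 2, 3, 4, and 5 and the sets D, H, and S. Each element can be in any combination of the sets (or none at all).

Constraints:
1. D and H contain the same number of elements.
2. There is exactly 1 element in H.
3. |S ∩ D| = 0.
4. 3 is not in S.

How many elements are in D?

1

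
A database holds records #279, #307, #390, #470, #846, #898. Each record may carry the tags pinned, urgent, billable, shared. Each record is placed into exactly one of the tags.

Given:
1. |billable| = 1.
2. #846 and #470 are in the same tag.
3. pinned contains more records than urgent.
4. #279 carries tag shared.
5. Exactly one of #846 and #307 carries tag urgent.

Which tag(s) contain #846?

From (4): #279 ∈ shared.
Suppose #846 ∉ pinned: no assignment then satisfies all the clues, so #846 ∈ pinned.

#846: pinned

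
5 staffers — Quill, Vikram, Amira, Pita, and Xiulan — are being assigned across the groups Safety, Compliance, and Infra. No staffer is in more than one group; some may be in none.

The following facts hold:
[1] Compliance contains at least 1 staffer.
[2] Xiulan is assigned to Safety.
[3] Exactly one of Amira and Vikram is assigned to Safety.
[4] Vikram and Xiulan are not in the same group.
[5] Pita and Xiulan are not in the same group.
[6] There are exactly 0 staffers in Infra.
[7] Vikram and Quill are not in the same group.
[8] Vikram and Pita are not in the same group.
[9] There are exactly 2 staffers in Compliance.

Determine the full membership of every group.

Safety = {Amira, Xiulan}; Compliance = {Pita, Quill}; Infra = {}

From (2): Xiulan ∈ Safety.
(4): Vikram ∉ Safety.
(5): Pita ∉ Safety.
(6): Infra already has 0, so the rest are out.
(3) (exactly one): Amira ∈ Safety.
Suppose Quill ∈ Safety: no assignment then satisfies all the clues, so Quill ∉ Safety.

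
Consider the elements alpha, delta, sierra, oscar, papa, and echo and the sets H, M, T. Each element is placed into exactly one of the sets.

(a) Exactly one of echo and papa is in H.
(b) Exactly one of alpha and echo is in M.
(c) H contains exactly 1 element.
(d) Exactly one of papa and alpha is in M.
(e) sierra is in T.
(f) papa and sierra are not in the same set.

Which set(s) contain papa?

papa: H

From (e): sierra ∈ T.
(f): papa ∉ T.
Suppose papa ∉ H: no assignment then satisfies all the clues, so papa ∈ H.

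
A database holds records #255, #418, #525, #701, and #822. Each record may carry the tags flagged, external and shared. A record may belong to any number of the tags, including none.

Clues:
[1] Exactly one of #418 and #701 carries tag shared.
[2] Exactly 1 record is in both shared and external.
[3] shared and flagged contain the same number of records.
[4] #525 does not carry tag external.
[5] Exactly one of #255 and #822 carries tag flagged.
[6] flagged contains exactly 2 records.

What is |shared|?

2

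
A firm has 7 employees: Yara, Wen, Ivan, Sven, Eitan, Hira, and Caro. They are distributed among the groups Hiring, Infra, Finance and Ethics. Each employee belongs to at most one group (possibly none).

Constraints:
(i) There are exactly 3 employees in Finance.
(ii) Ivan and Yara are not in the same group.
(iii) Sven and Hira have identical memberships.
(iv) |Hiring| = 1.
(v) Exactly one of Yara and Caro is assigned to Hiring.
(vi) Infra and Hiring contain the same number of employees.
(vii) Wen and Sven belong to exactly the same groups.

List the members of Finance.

Finance = {Hira, Sven, Wen}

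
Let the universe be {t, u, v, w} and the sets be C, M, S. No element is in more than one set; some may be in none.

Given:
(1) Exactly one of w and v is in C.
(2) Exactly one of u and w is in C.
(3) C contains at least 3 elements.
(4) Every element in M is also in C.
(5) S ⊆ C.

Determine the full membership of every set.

C = {t, u, v}; M = {}; S = {}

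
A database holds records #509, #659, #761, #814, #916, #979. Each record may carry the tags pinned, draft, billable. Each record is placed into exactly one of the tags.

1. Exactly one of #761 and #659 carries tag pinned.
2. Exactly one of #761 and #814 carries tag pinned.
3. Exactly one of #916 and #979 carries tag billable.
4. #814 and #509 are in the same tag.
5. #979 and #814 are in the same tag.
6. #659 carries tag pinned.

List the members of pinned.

From (6): #659 ∈ pinned.
(1) (exactly one): #761 ∉ pinned.
(2) (exactly one): #814 ∈ pinned.
(4): #509 matches #814: #509 ∈ pinned.
(5): #979 matches #814: #979 ∈ pinned.
(3) (exactly one): #916 ∈ billable.

pinned = {#509, #659, #814, #979}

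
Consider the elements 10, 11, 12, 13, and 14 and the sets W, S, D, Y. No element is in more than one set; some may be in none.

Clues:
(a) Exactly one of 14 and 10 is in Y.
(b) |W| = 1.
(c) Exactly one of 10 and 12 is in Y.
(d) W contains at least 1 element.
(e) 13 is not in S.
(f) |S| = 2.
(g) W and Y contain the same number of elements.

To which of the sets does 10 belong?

10: Y

From (e): 13 ∉ S.
Suppose 10 ∈ W: no assignment then satisfies all the clues, so 10 ∉ W.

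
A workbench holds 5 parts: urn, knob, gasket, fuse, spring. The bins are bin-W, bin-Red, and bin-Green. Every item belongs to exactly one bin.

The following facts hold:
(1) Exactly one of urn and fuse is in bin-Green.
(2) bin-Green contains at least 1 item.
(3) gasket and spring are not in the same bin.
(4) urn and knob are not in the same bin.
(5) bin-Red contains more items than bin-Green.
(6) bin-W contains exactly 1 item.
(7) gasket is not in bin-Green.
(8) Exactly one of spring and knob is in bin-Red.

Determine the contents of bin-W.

bin-W = {spring}

From (7): gasket ∉ bin-Green.
Suppose urn ∈ bin-W: no assignment then satisfies all the clues, so urn ∉ bin-W.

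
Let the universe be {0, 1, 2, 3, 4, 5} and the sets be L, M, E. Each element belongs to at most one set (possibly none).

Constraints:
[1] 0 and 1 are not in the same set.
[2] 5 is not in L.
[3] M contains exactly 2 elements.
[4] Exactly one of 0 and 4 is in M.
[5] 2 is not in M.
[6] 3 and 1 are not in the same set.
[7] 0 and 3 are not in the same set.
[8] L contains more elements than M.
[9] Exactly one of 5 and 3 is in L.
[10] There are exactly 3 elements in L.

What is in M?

From (2): 5 ∉ L.
From (5): 2 ∉ M.
(9) (exactly one): 3 ∈ L.
(6): 1 ∉ L.
(7): 0 ∉ L.
(10): only 3 candidates remain for L, so all are in.
(4) (exactly one): 0 ∈ M.
(1): 1 ∉ M.
(3): only 2 candidates remain for M, so all are in.

M = {0, 5}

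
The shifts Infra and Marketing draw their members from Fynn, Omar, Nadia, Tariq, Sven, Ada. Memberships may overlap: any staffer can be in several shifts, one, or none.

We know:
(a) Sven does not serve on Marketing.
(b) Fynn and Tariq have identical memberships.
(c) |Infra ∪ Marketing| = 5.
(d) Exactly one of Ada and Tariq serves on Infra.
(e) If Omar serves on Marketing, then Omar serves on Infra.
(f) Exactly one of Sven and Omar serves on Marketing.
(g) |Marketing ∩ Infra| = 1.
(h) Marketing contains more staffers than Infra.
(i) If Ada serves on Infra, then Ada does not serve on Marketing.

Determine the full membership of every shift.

Infra = {Ada, Omar}; Marketing = {Fynn, Nadia, Omar, Tariq}

From (a): Sven ∉ Marketing.
(f) (exactly one): Omar ∈ Marketing.
(e): Omar ∈ Infra.
Suppose Fynn ∈ Infra: no assignment then satisfies all the clues, so Fynn ∉ Infra.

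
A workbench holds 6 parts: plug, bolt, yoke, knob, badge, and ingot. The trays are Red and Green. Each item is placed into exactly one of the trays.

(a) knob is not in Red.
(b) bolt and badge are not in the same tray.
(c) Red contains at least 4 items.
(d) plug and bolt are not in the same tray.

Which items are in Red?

Red = {badge, ingot, plug, yoke}

From (a): knob ∉ Red.
Only one tray left: knob ∈ Green.
Suppose plug ∉ Red: no assignment then satisfies all the clues, so plug ∈ Red.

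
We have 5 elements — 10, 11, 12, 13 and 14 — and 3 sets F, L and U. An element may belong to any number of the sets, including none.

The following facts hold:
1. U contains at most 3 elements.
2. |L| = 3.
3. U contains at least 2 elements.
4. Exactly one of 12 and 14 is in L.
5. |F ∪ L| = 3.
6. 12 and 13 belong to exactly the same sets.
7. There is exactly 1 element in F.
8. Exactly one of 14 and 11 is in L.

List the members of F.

F = {11}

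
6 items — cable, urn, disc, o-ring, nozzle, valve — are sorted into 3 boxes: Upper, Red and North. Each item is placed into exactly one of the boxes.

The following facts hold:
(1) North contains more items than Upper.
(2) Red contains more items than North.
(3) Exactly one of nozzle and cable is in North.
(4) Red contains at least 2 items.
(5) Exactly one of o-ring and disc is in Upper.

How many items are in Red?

3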